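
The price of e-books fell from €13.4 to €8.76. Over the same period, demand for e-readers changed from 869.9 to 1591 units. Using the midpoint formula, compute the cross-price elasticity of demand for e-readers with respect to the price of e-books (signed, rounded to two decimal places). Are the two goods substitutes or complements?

-1.40; complements

%ΔQ_{e-readers} = (1591 − 869.9)/avg = 721.1/1230.45 = 0.586045…
%ΔP_{e-books} = (8.76 − 13.4)/avg = -4.64/11.08 = -0.418772…
E_cross = (721.1/1230.45) / (-4.64/11.08) = -1.3994…
E_cross < 0 ⇒ the goods are complements.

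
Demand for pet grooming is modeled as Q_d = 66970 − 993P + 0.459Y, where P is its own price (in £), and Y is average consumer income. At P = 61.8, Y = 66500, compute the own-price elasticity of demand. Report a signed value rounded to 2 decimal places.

At the given values, Q_d = 66970 − 993(61.8) + 0.459(66500) = 36126.1.
∂Q_d/∂P = −993.
E = (-993) × (61.8/36126.1) = -1.6986…

-1.70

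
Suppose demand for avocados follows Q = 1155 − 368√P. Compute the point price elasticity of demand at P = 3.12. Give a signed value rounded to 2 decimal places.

dQ/dP = −368/(2√P) = -104.169. At P = 3.12, Q = 504.982.
Ed = (dQ/dP)·(P/Q) = (-104.169) × (3.12/504.982) = -0.6436…

-0.64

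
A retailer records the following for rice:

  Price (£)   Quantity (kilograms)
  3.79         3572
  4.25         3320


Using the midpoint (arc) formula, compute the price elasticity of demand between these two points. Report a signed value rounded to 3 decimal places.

%ΔQ = (3320 − 3572) / [(3572 + 3320)/2] = -252/3446 = -0.073128…
%ΔP = (4.25 − 3.79) / [(3.79 + 4.25)/2] = 0.46/4.02 = 0.114427…
Arc Ed = %ΔQ / %ΔP = (-252/3446) / (0.46/4.02) = -0.63907…

-0.639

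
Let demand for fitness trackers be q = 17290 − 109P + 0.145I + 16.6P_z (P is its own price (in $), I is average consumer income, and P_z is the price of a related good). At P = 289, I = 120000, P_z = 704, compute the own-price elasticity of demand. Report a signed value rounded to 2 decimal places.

-2.12

At the given values, q = 17290 − 109(289) + 0.145(120000) + 16.6(704) = 14875.4.
∂q/∂P = −109.
E = (-109) × (289/14875.4) = -2.1176…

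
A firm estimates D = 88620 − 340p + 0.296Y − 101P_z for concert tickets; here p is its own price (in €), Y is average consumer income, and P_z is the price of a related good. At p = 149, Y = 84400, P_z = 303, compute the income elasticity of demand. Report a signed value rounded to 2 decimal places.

At the given values, D = 88620 − 340(149) + 0.296(84400) − 101(303) = 32339.4.
∂D/∂Y = 0.296.
E = (0.296) × (84400/32339.4) = 0.7725…

0.77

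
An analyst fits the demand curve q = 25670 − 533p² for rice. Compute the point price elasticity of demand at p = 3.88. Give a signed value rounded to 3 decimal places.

-0.909

dq/dp = −2·533·p = -4136.08. At p = 3.88, q = 17646.0048.
Ed = (dq/dp)·(p/q) = (-4136.08) × (3.88/17646.0048) = -0.90944…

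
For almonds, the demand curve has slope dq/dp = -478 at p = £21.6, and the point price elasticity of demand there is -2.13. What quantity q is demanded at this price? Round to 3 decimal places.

Ed = (dq/dp)·(p/q) ⇒ q = (dq/dp)·p/Ed = (-478)·21.6/(-2.13) = 4847.32394…

4847.324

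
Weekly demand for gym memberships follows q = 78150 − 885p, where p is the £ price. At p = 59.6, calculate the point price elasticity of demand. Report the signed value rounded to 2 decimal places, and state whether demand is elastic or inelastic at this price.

dq/dp = −885. At p = 59.6, q = 78150 − 885(59.6) = 25404.
Ed = (dq/dp)·(p/q) = −885 × (59.6/25404) = -2.0762…
|Ed| = 2.08 > 1, so demand is elastic.

-2.08; elastic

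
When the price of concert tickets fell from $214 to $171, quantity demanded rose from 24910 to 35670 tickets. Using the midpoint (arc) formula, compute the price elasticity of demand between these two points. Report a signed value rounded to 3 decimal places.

-1.590

%ΔQ = (35670 − 24910) / [(24910 + 35670)/2] = 10760/30290 = 0.355232…
%ΔP = (171 − 214) / [(214 + 171)/2] = -43/192.5 = -0.223376…
Arc Ed = %ΔQ / %ΔP = (10760/30290) / (-43/192.5) = -1.59028…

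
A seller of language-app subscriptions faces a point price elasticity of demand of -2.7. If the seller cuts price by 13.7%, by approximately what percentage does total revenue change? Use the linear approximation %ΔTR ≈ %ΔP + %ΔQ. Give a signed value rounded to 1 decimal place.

+23.3%

%ΔQ ≈ Ed × %ΔP = (-2.7) × (-13.7%) = +36.9900%
%ΔTR ≈ %ΔP + %ΔQ = (-13.7%) + (+36.9900%) = +23.2900%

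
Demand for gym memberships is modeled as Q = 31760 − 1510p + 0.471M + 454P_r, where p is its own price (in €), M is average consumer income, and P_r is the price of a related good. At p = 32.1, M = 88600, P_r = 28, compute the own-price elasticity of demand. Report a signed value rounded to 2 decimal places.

At the given values, Q = 31760 − 1510(32.1) + 0.471(88600) + 454(28) = 37731.6.
∂Q/∂p = −1510.
E = (-1510) × (32.1/37731.6) = -1.2846…

-1.28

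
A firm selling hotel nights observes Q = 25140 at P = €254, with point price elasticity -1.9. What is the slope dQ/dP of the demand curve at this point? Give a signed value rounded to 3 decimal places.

Ed = (dQ/dP)·(P/Q) ⇒ dQ/dP = Ed·Q/P = (-1.9)·25140/254 = -188.05511…

-188.055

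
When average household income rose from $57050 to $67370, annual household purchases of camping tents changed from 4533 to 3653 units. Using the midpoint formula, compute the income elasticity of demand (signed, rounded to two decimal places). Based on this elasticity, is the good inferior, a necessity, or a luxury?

-1.30; inferior

%ΔQ = (3653 − 4533)/[( 4533 + 3653)/2] = -880/4093 = -0.215001…
%ΔIncome = (67370 − 57050)/[( 57050 + 67370)/2] = 10320/62210 = 0.165889…
E_income = (-880/4093) / (10320/62210) = -1.2960…
E_income < 0 ⇒ inferior good.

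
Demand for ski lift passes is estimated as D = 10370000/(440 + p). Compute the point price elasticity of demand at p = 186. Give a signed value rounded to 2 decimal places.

dD/dp = −10370000/(440 + p)² = -26.4625. At p = 186, D = 16565.5.
Ed = (dD/dp)·(p/D) = (-26.4625) × (186/16565.5) = -0.2971…

-0.30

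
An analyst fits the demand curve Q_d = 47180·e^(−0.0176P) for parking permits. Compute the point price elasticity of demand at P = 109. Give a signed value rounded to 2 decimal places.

-1.92

dQ_d/dP = −0.0176·Q_d = -121.933. At P = 109, Q_d = 6927.99.
Ed = (dQ_d/dP)·(P/Q_d) = (-121.933) × (109/6927.99) = -1.9184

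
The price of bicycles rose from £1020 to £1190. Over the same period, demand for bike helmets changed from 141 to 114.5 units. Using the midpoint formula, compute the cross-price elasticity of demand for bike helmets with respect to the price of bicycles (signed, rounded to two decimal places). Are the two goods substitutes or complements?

%ΔQ_{bike helmets} = (114.5 − 141)/avg = -26.5/127.75 = -0.207436…
%ΔP_{bicycles} = (1190 − 1020)/avg = 170/1105 = 0.153846…
E_cross = (-26.5/127.75) / (170/1105) = -1.3483…
E_cross < 0 ⇒ the goods are complements.

-1.35; complements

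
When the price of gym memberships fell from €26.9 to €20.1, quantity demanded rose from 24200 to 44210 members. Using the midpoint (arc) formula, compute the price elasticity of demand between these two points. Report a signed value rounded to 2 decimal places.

-2.02

%ΔQ = (44210 − 24200) / [(24200 + 44210)/2] = 20010/34205 = 0.585002…
%ΔP = (20.1 − 26.9) / [(26.9 + 20.1)/2] = -6.8/23.5 = -0.289361…
Arc Ed = %ΔQ / %ΔP = (20010/34205) / (-6.8/23.5) = -2.0216…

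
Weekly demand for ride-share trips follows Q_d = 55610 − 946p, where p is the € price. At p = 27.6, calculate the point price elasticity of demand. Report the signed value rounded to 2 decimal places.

-0.89

dQ_d/dp = −946. At p = 27.6, Q_d = 55610 − 946(27.6) = 29500.4.
Ed = (dQ_d/dp)·(p/Q_d) = −946 × (27.6/29500.4) = -0.8850…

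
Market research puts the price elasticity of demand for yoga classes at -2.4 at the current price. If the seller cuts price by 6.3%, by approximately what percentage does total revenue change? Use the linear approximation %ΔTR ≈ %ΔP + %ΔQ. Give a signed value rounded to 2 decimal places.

+8.82%

%ΔQ ≈ Ed × %ΔP = (-2.4) × (-6.3%) = +15.1200%
%ΔTR ≈ %ΔP + %ΔQ = (-6.3%) + (+15.1200%) = +8.8200%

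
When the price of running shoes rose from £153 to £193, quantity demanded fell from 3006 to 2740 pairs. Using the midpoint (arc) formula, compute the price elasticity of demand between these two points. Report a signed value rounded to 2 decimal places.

%ΔQ = (2740 − 3006) / [(3006 + 2740)/2] = -266/2873 = -0.092586…
%ΔP = (193 − 153) / [(153 + 193)/2] = 40/173 = 0.231213…
Arc Ed = %ΔQ / %ΔP = (-266/2873) / (40/173) = -0.4004…

-0.40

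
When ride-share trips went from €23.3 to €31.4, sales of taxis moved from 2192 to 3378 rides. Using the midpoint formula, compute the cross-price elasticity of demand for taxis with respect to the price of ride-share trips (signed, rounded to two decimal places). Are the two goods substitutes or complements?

%ΔQ_{taxis} = (3378 − 2192)/avg = 1186/2785 = 0.425852…
%ΔP_{ride-share trips} = (31.4 − 23.3)/avg = 8.1/27.35 = 0.296160…
E_cross = (1186/2785) / (8.1/27.35) = 1.4379…
E_cross > 0 ⇒ the goods are substitutes.

1.44; substitutes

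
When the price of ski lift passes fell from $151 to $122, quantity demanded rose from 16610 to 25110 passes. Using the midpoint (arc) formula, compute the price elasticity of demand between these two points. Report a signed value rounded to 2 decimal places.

-1.92

%ΔQ = (25110 − 16610) / [(16610 + 25110)/2] = 8500/20860 = 0.407478…
%ΔP = (122 − 151) / [(151 + 122)/2] = -29/136.5 = -0.212454…
Arc Ed = %ΔQ / %ΔP = (8500/20860) / (-29/136.5) = -1.9179…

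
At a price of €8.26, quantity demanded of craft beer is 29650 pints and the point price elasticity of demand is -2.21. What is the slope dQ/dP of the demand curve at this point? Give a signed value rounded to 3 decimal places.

Ed = (dQ/dP)·(P/Q) ⇒ dQ/dP = Ed·Q/P = (-2.21)·29650/8.26 = -7932.99031…

-7932.990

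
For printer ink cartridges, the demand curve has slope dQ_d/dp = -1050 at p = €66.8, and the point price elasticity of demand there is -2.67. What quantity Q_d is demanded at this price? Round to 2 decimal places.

Ed = (dQ_d/dp)·(p/Q_d) ⇒ Q_d = (dQ_d/dp)·p/Ed = (-1050)·66.8/(-2.67) = 26269.6629…

26269.66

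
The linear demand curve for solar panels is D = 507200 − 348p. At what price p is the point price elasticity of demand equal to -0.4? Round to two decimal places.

Ed = −348p/(507200 − 348p). Set this equal to -0.4:
348p = 0.4·(507200 − 348p) ⇒ 348p(1 + 0.4) = 0.4·507200
p = 0.4·507200 / (348·1.4) = 416.4203…

416.42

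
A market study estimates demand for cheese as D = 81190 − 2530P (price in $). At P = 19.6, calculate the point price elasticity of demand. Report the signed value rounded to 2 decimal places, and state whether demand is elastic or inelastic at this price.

-1.57; elastic

dD/dP = −2530. At P = 19.6, D = 81190 − 2530(19.6) = 31602.
Ed = (dD/dP)·(P/D) = −2530 × (19.6/31602) = -1.5691…
|Ed| = 1.57 > 1, so demand is elastic.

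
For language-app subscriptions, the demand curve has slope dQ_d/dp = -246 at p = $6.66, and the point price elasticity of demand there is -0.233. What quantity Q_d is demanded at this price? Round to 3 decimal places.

7031.588

Ed = (dQ_d/dp)·(p/Q_d) ⇒ Q_d = (dQ_d/dp)·p/Ed = (-246)·6.66/(-0.233) = 7031.58798…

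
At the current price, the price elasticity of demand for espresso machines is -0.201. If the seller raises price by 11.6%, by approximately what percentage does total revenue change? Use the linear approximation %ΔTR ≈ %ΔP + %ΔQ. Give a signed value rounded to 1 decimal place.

%ΔQ ≈ Ed × %ΔP = (-0.201) × (+11.6%) = -2.3316%
%ΔTR ≈ %ΔP + %ΔQ = (+11.6%) + (-2.3316%) = +9.2684%

+9.3%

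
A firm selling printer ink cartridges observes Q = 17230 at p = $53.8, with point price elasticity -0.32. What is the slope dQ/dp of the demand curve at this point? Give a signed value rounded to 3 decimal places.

-102.483

Ed = (dQ/dp)·(p/Q) ⇒ dQ/dp = Ed·Q/p = (-0.32)·17230/53.8 = -102.48327…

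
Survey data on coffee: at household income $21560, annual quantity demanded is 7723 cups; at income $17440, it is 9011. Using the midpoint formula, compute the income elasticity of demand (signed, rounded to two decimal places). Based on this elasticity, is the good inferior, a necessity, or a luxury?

-0.73; inferior

%ΔQ = (9011 − 7723)/[( 7723 + 9011)/2] = 1288/8367 = 0.153938…
%ΔIncome = (17440 − 21560)/[( 21560 + 17440)/2] = -4120/19500 = -0.211282…
E_income = (1288/8367) / (-4120/19500) = -0.7285…
E_income < 0 ⇒ inferior good.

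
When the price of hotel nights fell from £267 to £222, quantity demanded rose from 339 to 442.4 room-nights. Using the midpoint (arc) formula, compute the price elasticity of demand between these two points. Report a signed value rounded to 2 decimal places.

-1.44

%ΔQ = (442.4 − 339) / [(339 + 442.4)/2] = 103.4/390.7 = 0.264653…
%ΔP = (222 − 267) / [(267 + 222)/2] = -45/244.5 = -0.184049…
Arc Ed = %ΔQ / %ΔP = (103.4/390.7) / (-45/244.5) = -1.4379…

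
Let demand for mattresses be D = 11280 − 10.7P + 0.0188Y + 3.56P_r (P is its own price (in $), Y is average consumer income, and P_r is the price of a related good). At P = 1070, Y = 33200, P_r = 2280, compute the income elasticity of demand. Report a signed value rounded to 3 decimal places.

At the given values, D = 11280 − 10.7(1070) + 0.0188(33200) + 3.56(2280) = 8571.96.
∂D/∂Y = 0.0188.
E = (0.0188) × (33200/8571.96) = 0.07281…

0.073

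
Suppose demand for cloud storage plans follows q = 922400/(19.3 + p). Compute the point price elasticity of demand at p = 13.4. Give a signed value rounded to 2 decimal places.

-0.41

dq/dp = −922400/(19.3 + p)² = -862.628. At p = 13.4, q = 28208.
Ed = (dq/dp)·(p/q) = (-862.628) × (13.4/28208) = -0.4097…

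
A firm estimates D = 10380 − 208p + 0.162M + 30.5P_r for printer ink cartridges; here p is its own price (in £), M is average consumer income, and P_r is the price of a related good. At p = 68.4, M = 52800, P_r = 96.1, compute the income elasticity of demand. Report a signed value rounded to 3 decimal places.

1.120

At the given values, D = 10380 − 208(68.4) + 0.162(52800) + 30.5(96.1) = 7637.45.
∂D/∂M = 0.162.
E = (0.162) × (52800/7637.45) = 1.11995…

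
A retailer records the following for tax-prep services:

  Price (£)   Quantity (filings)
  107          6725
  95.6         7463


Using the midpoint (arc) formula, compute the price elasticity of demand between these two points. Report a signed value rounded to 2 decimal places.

%ΔQ = (7463 − 6725) / [(6725 + 7463)/2] = 738/7094 = 0.104031…
%ΔP = (95.6 − 107) / [(107 + 95.6)/2] = -11.4/101.3 = -0.112537…
Arc Ed = %ΔQ / %ΔP = (738/7094) / (-11.4/101.3) = -0.9244…

-0.92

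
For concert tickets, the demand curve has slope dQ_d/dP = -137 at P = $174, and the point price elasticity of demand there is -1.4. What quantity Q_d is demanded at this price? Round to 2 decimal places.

Ed = (dQ_d/dP)·(P/Q_d) ⇒ Q_d = (dQ_d/dP)·P/Ed = (-137)·174/(-1.4) = 17027.1428…

17027.14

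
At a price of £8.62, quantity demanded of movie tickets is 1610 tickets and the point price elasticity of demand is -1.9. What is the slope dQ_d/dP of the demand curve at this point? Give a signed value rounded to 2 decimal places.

-354.87

Ed = (dQ_d/dP)·(P/Q_d) ⇒ dQ_d/dP = Ed·Q_d/P = (-1.9)·1610/8.62 = -354.8723…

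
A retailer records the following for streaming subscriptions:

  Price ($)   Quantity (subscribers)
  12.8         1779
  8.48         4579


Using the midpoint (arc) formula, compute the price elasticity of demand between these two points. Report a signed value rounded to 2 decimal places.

%ΔQ = (4579 − 1779) / [(1779 + 4579)/2] = 2800/3179 = 0.880780…
%ΔP = (8.48 − 12.8) / [(12.8 + 8.48)/2] = -4.32/10.64 = -0.406015…
Arc Ed = %ΔQ / %ΔP = (2800/3179) / (-4.32/10.64) = -2.1693…

-2.17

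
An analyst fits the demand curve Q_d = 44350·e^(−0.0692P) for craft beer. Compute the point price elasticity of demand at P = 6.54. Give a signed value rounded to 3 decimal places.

dQ_d/dP = −0.0692·Q_d = -1951.87. At P = 6.54, Q_d = 28206.3.
Ed = (dQ_d/dP)·(P/Q_d) = (-1951.87) × (6.54/28206.3) = -0.45256…

-0.453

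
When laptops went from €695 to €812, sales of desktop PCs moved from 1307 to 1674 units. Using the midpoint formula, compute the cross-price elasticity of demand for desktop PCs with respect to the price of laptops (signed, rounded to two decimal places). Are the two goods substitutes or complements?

%ΔQ_{desktop PCs} = (1674 − 1307)/avg = 367/1490.5 = 0.246226…
%ΔP_{laptops} = (812 − 695)/avg = 117/753.5 = 0.155275…
E_cross = (367/1490.5) / (117/753.5) = 1.5857…
E_cross > 0 ⇒ the goods are substitutes.

1.59; substitutes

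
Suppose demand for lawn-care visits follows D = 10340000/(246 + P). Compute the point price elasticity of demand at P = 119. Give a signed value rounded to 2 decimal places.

-0.33

dD/dP = −10340000/(246 + P)² = -77.6131. At P = 119, D = 28328.8.
Ed = (dD/dP)·(P/D) = (-77.6131) × (119/28328.8) = -0.3260…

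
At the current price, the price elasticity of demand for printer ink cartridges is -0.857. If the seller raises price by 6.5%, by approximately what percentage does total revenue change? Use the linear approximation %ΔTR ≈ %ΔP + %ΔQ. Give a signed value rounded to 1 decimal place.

%ΔQ ≈ Ed × %ΔP = (-0.857) × (+6.5%) = -5.5705%
%ΔTR ≈ %ΔP + %ΔQ = (+6.5%) + (-5.5705%) = +0.9295%

+0.9%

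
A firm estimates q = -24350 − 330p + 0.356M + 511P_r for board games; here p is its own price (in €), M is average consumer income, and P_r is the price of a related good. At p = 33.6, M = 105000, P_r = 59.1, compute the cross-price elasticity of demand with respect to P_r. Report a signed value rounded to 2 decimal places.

0.94

At the given values, q = -24350 − 330(33.6) + 0.356(105000) + 511(59.1) = 32142.1.
∂q/∂P_r = 511.
E = (511) × (59.1/32142.1) = 0.9395…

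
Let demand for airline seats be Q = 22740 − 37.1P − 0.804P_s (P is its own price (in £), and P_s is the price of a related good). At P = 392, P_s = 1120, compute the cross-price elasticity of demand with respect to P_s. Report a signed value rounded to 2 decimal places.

-0.12

At the given values, Q = 22740 − 37.1(392) − 0.804(1120) = 7296.32.
∂Q/∂P_s = -0.804.
E = (-0.804) × (1120/7296.32) = -0.1234…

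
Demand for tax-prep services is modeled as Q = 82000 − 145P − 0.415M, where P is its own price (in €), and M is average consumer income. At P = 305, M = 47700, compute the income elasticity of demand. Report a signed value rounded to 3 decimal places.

At the given values, Q = 82000 − 145(305) − 0.415(47700) = 17979.5.
∂Q/∂M = -0.415.
E = (-0.415) × (47700/17979.5) = -1.10100…

-1.101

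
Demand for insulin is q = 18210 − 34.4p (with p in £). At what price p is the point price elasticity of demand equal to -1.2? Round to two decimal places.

Ed = −34.4p/(18210 − 34.4p). Set this equal to -1.2:
34.4p = 1.2·(18210 − 34.4p) ⇒ 34.4p(1 + 1.2) = 1.2·18210
p = 1.2·18210 / (34.4·2.2) = 288.7420…

288.74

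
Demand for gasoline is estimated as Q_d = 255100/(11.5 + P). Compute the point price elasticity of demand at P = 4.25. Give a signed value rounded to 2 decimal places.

-0.27

dQ_d/dP = −255100/(11.5 + P)² = -1028.37. At P = 4.25, Q_d = 16196.8.
Ed = (dQ_d/dP)·(P/Q_d) = (-1028.37) × (4.25/16196.8) = -0.2698…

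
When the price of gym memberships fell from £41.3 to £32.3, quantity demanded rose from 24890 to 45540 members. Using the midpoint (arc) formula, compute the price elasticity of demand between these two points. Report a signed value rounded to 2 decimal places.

%ΔQ = (45540 − 24890) / [(24890 + 45540)/2] = 20650/35215 = 0.586397…
%ΔP = (32.3 − 41.3) / [(41.3 + 32.3)/2] = -9/36.8 = -0.244565…
Arc Ed = %ΔQ / %ΔP = (20650/35215) / (-9/36.8) = -2.3977…

-2.40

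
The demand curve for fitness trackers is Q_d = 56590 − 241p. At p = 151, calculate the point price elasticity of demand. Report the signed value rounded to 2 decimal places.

-1.80

dQ_d/dp = −241. At p = 151, Q_d = 56590 − 241(151) = 20199.
Ed = (dQ_d/dp)·(p/Q_d) = −241 × (151/20199) = -1.8016…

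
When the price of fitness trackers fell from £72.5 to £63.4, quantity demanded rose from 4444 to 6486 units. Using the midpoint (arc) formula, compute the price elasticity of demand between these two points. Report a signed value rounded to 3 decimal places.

%ΔQ = (6486 − 4444) / [(4444 + 6486)/2] = 2042/5465 = 0.373650…
%ΔP = (63.4 − 72.5) / [(72.5 + 63.4)/2] = -9.1/67.95 = -0.133922…
Arc Ed = %ΔQ / %ΔP = (2042/5465) / (-9.1/67.95) = -2.79006…

-2.790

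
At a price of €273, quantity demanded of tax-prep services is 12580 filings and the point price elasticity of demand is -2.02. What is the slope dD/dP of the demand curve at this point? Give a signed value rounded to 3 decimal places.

-93.083

Ed = (dD/dP)·(P/D) ⇒ dD/dP = Ed·D/P = (-2.02)·12580/273 = -93.08278…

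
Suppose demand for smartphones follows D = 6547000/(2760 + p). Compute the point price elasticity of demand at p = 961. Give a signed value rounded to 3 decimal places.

-0.258

dD/dp = −6547000/(2760 + p)² = -0.47285. At p = 961, D = 1759.47.
Ed = (dD/dp)·(p/D) = (-0.47285) × (961/1759.47) = -0.25826…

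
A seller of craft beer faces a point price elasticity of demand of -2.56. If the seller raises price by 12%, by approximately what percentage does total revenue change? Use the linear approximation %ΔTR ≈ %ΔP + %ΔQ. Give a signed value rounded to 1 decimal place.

%ΔQ ≈ Ed × %ΔP = (-2.56) × (+12%) = -30.7200%
%ΔTR ≈ %ΔP + %ΔQ = (+12%) + (-30.7200%) = -18.7200%

-18.7%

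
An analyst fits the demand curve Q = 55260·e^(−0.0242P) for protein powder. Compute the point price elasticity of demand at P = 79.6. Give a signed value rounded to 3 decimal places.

dQ/dP = −0.0242·Q = -194.821. At P = 79.6, Q = 8050.46.
Ed = (dQ/dP)·(P/Q) = (-194.821) × (79.6/8050.46) = -1.92632

-1.926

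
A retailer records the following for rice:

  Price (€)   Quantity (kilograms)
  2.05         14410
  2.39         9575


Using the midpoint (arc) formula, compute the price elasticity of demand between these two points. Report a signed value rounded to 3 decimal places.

-2.632

%ΔQ = (9575 − 14410) / [(14410 + 9575)/2] = -4835/11992.5 = -0.403168…
%ΔP = (2.39 − 2.05) / [(2.05 + 2.39)/2] = 0.34/2.22 = 0.153153…
Arc Ed = %ΔQ / %ΔP = (-4835/11992.5) / (0.34/2.22) = -2.63245…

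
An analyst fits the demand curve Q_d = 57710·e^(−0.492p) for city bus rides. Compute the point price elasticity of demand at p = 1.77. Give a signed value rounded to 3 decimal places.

-0.871

dQ_d/dp = −0.492·Q_d = -11885.4. At p = 1.77, Q_d = 24157.4.
Ed = (dQ_d/dp)·(p/Q_d) = (-11885.4) × (1.77/24157.4) = -0.87084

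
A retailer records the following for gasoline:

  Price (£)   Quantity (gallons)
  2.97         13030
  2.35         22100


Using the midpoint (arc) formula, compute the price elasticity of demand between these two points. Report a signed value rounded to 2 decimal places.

%ΔQ = (22100 − 13030) / [(13030 + 22100)/2] = 9070/17565 = 0.516367…
%ΔP = (2.35 − 2.97) / [(2.97 + 2.35)/2] = -0.62/2.66 = -0.233082…
Arc Ed = %ΔQ / %ΔP = (9070/17565) / (-0.62/2.66) = -2.2153…

-2.22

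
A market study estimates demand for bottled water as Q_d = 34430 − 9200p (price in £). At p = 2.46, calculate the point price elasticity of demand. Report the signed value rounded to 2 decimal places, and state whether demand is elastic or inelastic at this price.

-1.92; elastic

dQ_d/dp = −9200. At p = 2.46, Q_d = 34430 − 9200(2.46) = 11798.
Ed = (dQ_d/dp)·(p/Q_d) = −9200 × (2.46/11798) = -1.9182…
|Ed| = 1.92 > 1, so demand is elastic.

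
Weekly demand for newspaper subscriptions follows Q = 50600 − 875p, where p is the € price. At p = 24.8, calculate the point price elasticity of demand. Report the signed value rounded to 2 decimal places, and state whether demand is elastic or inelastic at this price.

dQ/dp = −875. At p = 24.8, Q = 50600 − 875(24.8) = 28900.
Ed = (dQ/dp)·(p/Q) = −875 × (24.8/28900) = -0.7508…
|Ed| = 0.75 < 1, so demand is inelastic.

-0.75; inelastic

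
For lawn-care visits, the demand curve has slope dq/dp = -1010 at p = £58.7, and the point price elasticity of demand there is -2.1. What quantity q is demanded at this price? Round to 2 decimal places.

28231.90

Ed = (dq/dp)·(p/q) ⇒ q = (dq/dp)·p/Ed = (-1010)·58.7/(-2.1) = 28231.9047…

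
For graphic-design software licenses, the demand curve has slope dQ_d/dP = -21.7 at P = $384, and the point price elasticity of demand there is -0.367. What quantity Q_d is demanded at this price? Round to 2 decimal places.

22705.18

Ed = (dQ_d/dP)·(P/Q_d) ⇒ Q_d = (dQ_d/dP)·P/Ed = (-21.7)·384/(-0.367) = 22705.1771…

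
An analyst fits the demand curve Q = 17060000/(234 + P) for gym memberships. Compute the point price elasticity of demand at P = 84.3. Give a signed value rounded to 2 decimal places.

dQ/dP = −17060000/(234 + P)² = -168.386. At P = 84.3, Q = 53597.2.
Ed = (dQ/dP)·(P/Q) = (-168.386) × (84.3/53597.2) = -0.2648…

-0.26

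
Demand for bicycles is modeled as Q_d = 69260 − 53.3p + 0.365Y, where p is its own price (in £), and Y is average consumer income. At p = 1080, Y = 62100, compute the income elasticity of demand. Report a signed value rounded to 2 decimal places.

At the given values, Q_d = 69260 − 53.3(1080) + 0.365(62100) = 34362.5.
∂Q_d/∂Y = 0.365.
E = (0.365) × (62100/34362.5) = 0.6596…

0.66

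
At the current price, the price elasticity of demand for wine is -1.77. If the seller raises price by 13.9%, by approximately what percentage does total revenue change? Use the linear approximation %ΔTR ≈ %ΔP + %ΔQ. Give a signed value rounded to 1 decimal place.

%ΔQ ≈ Ed × %ΔP = (-1.77) × (+13.9%) = -24.6030%
%ΔTR ≈ %ΔP + %ΔQ = (+13.9%) + (-24.6030%) = -10.7030%

-10.7%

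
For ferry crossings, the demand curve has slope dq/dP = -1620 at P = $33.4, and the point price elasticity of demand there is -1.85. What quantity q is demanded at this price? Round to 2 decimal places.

29247.57

Ed = (dq/dP)·(P/q) ⇒ q = (dq/dP)·P/Ed = (-1620)·33.4/(-1.85) = 29247.5675…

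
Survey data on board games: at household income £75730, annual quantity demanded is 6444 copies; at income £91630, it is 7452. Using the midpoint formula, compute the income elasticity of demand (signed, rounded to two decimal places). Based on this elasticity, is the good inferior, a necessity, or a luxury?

%ΔQ = (7452 − 6444)/[( 6444 + 7452)/2] = 1008/6948 = 0.145077…
%ΔIncome = (91630 − 75730)/[( 75730 + 91630)/2] = 15900/83680 = 0.190009…
E_income = (1008/6948) / (15900/83680) = 0.7635…
0 < E_income < 1 ⇒ normal good, necessity.

0.76; necessity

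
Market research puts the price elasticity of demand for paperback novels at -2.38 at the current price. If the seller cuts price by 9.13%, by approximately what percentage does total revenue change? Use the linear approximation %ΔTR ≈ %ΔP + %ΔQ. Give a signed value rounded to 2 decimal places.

+12.60%

%ΔQ ≈ Ed × %ΔP = (-2.38) × (-9.13%) = +21.7294%
%ΔTR ≈ %ΔP + %ΔQ = (-9.13%) + (+21.7294%) = +12.5994%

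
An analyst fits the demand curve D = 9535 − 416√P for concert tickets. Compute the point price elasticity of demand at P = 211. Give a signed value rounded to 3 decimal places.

dD/dP = −416/(2√P) = -14.3193. At P = 211, D = 3492.25.
Ed = (dD/dP)·(P/D) = (-14.3193) × (211/3492.25) = -0.86516…

-0.865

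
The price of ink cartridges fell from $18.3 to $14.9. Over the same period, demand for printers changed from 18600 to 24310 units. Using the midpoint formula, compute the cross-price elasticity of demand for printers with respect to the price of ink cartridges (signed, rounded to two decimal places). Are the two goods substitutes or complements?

%ΔQ_{printers} = (24310 − 18600)/avg = 5710/21455 = 0.266138…
%ΔP_{ink cartridges} = (14.9 − 18.3)/avg = -3.4/16.6 = -0.204819…
E_cross = (5710/21455) / (-3.4/16.6) = -1.2993…
E_cross < 0 ⇒ the goods are complements.

-1.30; complements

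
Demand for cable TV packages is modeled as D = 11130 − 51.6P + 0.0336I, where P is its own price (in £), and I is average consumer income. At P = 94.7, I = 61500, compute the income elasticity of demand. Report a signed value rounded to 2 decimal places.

At the given values, D = 11130 − 51.6(94.7) + 0.0336(61500) = 8309.88.
∂D/∂I = 0.0336.
E = (0.0336) × (61500/8309.88) = 0.2486…

0.25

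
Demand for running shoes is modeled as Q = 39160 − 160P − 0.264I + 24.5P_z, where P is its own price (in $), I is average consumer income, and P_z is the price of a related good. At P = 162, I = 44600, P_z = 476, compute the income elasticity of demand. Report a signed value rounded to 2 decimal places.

At the given values, Q = 39160 − 160(162) − 0.264(44600) + 24.5(476) = 13127.6.
∂Q/∂I = -0.264.
E = (-0.264) × (44600/13127.6) = -0.8969…

-0.90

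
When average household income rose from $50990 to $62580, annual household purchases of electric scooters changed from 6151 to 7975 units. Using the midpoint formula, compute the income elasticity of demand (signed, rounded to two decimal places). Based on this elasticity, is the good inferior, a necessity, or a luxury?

1.27; luxury

%ΔQ = (7975 − 6151)/[( 6151 + 7975)/2] = 1824/7063 = 0.258247…
%ΔIncome = (62580 − 50990)/[( 50990 + 62580)/2] = 11590/56785 = 0.204103…
E_income = (1824/7063) / (11590/56785) = 1.2652…
E_income > 1 ⇒ normal good, luxury.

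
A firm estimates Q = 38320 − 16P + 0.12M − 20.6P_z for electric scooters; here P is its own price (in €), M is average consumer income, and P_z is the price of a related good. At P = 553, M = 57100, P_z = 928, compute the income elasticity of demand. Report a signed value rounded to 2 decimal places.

At the given values, Q = 38320 − 16(553) + 0.12(57100) − 20.6(928) = 17207.2.
∂Q/∂M = 0.12.
E = (0.12) × (57100/17207.2) = 0.3982…

0.40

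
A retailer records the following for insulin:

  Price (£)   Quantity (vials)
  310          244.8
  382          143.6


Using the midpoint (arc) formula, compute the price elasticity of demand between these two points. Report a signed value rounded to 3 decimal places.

-2.504

%ΔQ = (143.6 − 244.8) / [(244.8 + 143.6)/2] = -101.2/194.2 = -0.521112…
%ΔP = (382 − 310) / [(310 + 382)/2] = 72/346 = 0.208092…
Arc Ed = %ΔQ / %ΔP = (-101.2/194.2) / (72/346) = -2.50423…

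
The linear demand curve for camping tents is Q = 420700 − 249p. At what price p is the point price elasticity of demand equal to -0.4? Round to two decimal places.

482.73

Ed = −249p/(420700 − 249p). Set this equal to -0.4:
249p = 0.4·(420700 − 249p) ⇒ 249p(1 + 0.4) = 0.4·420700
p = 0.4·420700 / (249·1.4) = 482.7309…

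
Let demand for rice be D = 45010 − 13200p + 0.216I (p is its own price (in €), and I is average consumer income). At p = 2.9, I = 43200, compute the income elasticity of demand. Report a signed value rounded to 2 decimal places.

0.58

At the given values, D = 45010 − 13200(2.9) + 0.216(43200) = 16061.2.
∂D/∂I = 0.216.
E = (0.216) × (43200/16061.2) = 0.5809…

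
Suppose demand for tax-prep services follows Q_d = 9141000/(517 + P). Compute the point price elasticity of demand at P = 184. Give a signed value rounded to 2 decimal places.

dQ_d/dP = −9141000/(517 + P)² = -18.6019. At P = 184, Q_d = 13039.9.
Ed = (dQ_d/dP)·(P/Q_d) = (-18.6019) × (184/13039.9) = -0.2624…

-0.26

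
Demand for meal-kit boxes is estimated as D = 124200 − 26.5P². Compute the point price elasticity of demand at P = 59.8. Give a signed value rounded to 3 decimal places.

-6.439

dD/dP = −2·26.5·P = -3169.4. At P = 59.8, D = 29434.94.
Ed = (dD/dP)·(P/D) = (-3169.4) × (59.8/29434.94) = -6.43895…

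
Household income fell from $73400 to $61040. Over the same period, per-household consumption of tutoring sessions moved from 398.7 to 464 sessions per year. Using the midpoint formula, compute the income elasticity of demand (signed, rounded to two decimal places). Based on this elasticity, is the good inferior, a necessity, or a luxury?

%ΔQ = (464 − 398.7)/[( 398.7 + 464)/2] = 65.3/431.35 = 0.151385…
%ΔIncome = (61040 − 73400)/[( 73400 + 61040)/2] = -12360/67220 = -0.183873…
E_income = (65.3/431.35) / (-12360/67220) = -0.8233…
E_income < 0 ⇒ inferior good.

-0.82; inferior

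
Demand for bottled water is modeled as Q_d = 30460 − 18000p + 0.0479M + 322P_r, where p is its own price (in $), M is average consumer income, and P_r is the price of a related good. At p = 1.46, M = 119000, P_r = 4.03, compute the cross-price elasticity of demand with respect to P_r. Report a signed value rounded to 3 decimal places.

0.116

At the given values, Q_d = 30460 − 18000(1.46) + 0.0479(119000) + 322(4.03) = 11177.76.
∂Q_d/∂P_r = 322.
E = (322) × (4.03/11177.76) = 0.11609…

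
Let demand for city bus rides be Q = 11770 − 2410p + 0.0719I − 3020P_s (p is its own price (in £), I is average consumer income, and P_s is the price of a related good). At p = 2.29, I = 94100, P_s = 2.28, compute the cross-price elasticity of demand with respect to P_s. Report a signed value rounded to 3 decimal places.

At the given values, Q = 11770 − 2410(2.29) + 0.0719(94100) − 3020(2.28) = 6131.29.
∂Q/∂P_s = -3020.
E = (-3020) × (2.28/6131.29) = -1.12302…

-1.123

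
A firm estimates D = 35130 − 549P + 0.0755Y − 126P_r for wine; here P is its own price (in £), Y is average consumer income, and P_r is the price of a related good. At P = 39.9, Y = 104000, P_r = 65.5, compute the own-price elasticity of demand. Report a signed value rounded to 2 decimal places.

-1.71

At the given values, D = 35130 − 549(39.9) + 0.0755(104000) − 126(65.5) = 12823.9.
∂D/∂P = −549.
E = (-549) × (39.9/12823.9) = -1.7081…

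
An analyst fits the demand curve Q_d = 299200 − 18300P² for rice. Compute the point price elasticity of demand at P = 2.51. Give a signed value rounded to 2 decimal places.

-1.25

dQ_d/dP = −2·18300·P = -91866. At P = 2.51, Q_d = 183908.17.
Ed = (dQ_d/dP)·(P/Q_d) = (-91866) × (2.51/183908.17) = -1.2537…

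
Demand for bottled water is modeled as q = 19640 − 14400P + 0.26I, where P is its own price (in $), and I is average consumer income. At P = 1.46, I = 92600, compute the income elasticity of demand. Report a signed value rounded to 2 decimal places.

At the given values, q = 19640 − 14400(1.46) + 0.26(92600) = 22692.
∂q/∂I = 0.26.
E = (0.26) × (92600/22692) = 1.0609…

1.06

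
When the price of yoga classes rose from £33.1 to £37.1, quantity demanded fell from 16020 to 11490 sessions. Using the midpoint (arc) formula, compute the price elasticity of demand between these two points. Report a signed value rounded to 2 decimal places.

%ΔQ = (11490 − 16020) / [(16020 + 11490)/2] = -4530/13755 = -0.329334…
%ΔP = (37.1 − 33.1) / [(33.1 + 37.1)/2] = 4/35.1 = 0.113960…
Arc Ed = %ΔQ / %ΔP = (-4530/13755) / (4/35.1) = -2.8899…

-2.89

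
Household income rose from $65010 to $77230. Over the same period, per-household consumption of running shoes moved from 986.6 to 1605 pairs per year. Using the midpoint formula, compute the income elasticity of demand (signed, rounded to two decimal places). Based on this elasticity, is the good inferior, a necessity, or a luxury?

2.78; luxury

%ΔQ = (1605 − 986.6)/[( 986.6 + 1605)/2] = 618.4/1295.8 = 0.477234…
%ΔIncome = (77230 − 65010)/[( 65010 + 77230)/2] = 12220/71120 = 0.171822…
E_income = (618.4/1295.8) / (12220/71120) = 2.7774…
E_income > 1 ⇒ normal good, luxury.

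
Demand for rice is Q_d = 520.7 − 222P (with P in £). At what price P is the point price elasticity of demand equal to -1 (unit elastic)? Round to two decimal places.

Ed = −222P/(520.7 − 222P). Set this equal to -1:
222P = 1·(520.7 − 222P) ⇒ 222P(1 + 1) = 1·520.7
P = 1·520.7 / (222·2) = 1.1727…

1.17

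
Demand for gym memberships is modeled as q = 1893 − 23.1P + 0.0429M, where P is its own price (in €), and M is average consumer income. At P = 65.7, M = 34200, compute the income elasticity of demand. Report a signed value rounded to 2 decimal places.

At the given values, q = 1893 − 23.1(65.7) + 0.0429(34200) = 1842.51.
∂q/∂M = 0.0429.
E = (0.0429) × (34200/1842.51) = 0.7962…

0.80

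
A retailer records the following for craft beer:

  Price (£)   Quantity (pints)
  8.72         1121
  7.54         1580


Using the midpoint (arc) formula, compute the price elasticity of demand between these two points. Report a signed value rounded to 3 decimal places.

-2.342

%ΔQ = (1580 − 1121) / [(1121 + 1580)/2] = 459/1350.5 = 0.339874…
%ΔP = (7.54 − 8.72) / [(8.72 + 7.54)/2] = -1.18/8.13 = -0.145141…
Arc Ed = %ΔQ / %ΔP = (459/1350.5) / (-1.18/8.13) = -2.34167…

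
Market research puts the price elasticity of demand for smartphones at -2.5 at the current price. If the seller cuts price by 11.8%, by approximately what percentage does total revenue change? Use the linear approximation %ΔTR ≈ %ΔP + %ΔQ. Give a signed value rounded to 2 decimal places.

+17.70%

%ΔQ ≈ Ed × %ΔP = (-2.5) × (-11.8%) = +29.5000%
%ΔTR ≈ %ΔP + %ΔQ = (-11.8%) + (+29.5000%) = +17.7000%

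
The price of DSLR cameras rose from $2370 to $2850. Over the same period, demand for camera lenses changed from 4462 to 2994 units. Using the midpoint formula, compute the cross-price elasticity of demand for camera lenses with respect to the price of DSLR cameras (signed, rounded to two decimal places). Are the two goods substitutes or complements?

%ΔQ_{camera lenses} = (2994 − 4462)/avg = -1468/3728 = -0.393776…
%ΔP_{DSLR cameras} = (2850 − 2370)/avg = 480/2610 = 0.183908…
E_cross = (-1468/3728) / (480/2610) = -2.1411…
E_cross < 0 ⇒ the goods are complements.

-2.14; complements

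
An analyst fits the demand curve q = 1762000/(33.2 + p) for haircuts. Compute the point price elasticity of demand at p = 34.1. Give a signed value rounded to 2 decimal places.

dq/dp = −1762000/(33.2 + p)² = -389.023. At p = 34.1, q = 26181.3.
Ed = (dq/dp)·(p/q) = (-389.023) × (34.1/26181.3) = -0.5066…

-0.51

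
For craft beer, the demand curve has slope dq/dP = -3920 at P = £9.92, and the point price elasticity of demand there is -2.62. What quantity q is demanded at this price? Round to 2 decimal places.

14842.14

Ed = (dq/dP)·(P/q) ⇒ q = (dq/dP)·P/Ed = (-3920)·9.92/(-2.62) = 14842.1374…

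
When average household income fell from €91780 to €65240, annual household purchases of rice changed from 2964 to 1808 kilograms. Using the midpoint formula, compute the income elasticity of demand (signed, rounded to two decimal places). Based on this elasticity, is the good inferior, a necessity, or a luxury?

1.43; luxury

%ΔQ = (1808 − 2964)/[( 2964 + 1808)/2] = -1156/2386 = -0.484492…
%ΔIncome = (65240 − 91780)/[( 91780 + 65240)/2] = -26540/78510 = -0.338046…
E_income = (-1156/2386) / (-26540/78510) = 1.4332…
E_income > 1 ⇒ normal good, luxury.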